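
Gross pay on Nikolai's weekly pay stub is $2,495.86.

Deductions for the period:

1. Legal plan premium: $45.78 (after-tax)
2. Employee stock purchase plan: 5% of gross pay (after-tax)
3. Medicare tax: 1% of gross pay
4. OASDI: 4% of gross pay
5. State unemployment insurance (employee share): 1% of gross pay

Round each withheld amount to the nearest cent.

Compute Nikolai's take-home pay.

Medicare tax: $2,495.86 × 0.01 = $24.96
OASDI: $2,495.86 × 0.04 = $99.83
State unemployment insurance (employee share): $2,495.86 × 0.01 = $24.96
Legal plan premium: $45.78
Employee stock purchase plan: $2,495.86 × 0.05 = $124.79
Total deductions = $24.96 + $99.83 + $24.96 + $45.78 + $124.79 = $320.32
Net pay = $2,495.86 − $320.32 = $2,175.54

$2,175.54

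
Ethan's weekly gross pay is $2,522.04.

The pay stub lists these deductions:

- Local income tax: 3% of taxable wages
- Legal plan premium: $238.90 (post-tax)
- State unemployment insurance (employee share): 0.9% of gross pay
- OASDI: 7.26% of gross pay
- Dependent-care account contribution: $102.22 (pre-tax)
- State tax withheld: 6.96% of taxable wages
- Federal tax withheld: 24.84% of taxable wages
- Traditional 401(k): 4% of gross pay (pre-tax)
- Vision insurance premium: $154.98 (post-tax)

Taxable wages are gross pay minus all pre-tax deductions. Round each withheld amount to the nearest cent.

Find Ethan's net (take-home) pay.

$912.27

Traditional 401(k): $2,522.04 × 0.04 = $100.88
Dependent-care account contribution: $102.22
Pre-tax total = $100.88 + $102.22 = $203.10
Taxable wages = $2,522.04 − $203.10 = $2,318.94
Federal tax withheld: $2,318.94 × 0.2484 = $576.02
State tax withheld: $2,318.94 × 0.0696 = $161.40
Local income tax: $2,318.94 × 0.03 = $69.57
State unemployment insurance (employee share): $2,522.04 × 0.009 = $22.70
OASDI: $2,522.04 × 0.0726 = $183.10
Vision insurance premium: $154.98
Legal plan premium: $238.90
Total deductions = $100.88 + $102.22 + $576.02 + $161.40 + $69.57 + $22.70 + $183.10 + $154.98 + $238.90 = $1,609.77
Net pay = $2,522.04 − $1,609.77 = $912.27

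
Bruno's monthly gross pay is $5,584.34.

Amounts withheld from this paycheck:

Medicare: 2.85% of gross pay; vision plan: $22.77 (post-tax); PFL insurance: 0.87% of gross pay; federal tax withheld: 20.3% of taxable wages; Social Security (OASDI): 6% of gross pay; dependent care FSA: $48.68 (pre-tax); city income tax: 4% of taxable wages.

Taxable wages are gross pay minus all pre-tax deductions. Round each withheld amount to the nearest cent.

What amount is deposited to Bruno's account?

$3,624.93

Dependent care FSA: $48.68
Taxable wages = $5,584.34 − $48.68 = $5,535.66
Federal tax withheld: $5,535.66 × 0.203 = $1,123.74
City income tax: $5,535.66 × 0.04 = $221.43
Social Security (OASDI): $5,584.34 × 0.06 = $335.06
Medicare: $5,584.34 × 0.0285 = $159.15
PFL insurance: $5,584.34 × 0.0087 = $48.58
Vision plan: $22.77
Total deductions = $48.68 + $1,123.74 + $221.43 + $335.06 + $159.15 + $48.58 + $22.77 = $1,959.41
Net pay = $5,584.34 − $1,959.41 = $3,624.93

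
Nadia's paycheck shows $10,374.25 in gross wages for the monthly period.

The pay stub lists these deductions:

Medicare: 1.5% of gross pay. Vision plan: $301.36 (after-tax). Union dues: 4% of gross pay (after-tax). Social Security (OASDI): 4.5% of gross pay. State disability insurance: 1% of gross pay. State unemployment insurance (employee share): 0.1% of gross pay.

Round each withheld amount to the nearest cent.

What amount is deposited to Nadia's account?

State unemployment insurance (employee share): $10,374.25 × 0.001 = $10.37
Medicare: $10,374.25 × 0.015 = $155.61
Social Security (OASDI): $10,374.25 × 0.045 = $466.84
State disability insurance: $10,374.25 × 0.01 = $103.74
Vision plan: $301.36
Union dues: $10,374.25 × 0.04 = $414.97
Total deductions = $10.37 + $155.61 + $466.84 + $103.74 + $301.36 + $414.97 = $1,452.89
Net pay = $10,374.25 − $1,452.89 = $8,921.36

$8,921.36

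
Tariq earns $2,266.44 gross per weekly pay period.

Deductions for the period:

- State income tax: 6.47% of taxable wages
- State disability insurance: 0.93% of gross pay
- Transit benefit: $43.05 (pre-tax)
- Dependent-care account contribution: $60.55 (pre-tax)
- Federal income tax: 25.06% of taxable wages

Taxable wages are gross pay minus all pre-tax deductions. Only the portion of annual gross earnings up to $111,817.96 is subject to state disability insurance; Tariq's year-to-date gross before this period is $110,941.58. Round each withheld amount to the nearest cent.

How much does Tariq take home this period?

$1,472.74

Dependent-care account contribution: $60.55
Transit benefit: $43.05
Pre-tax total = $60.55 + $43.05 = $103.60
Taxable wages = $2,266.44 − $103.60 = $2,162.84
State income tax: $2,162.84 × 0.0647 = $139.94
Federal income tax: $2,162.84 × 0.2506 = $542.01
State disability insurance: only $111,817.96 − $110,941.58 = $876.38 of this check is subject → $876.38 × 0.0093 = $8.15
Total deductions = $60.55 + $43.05 + $139.94 + $542.01 + $8.15 = $793.70
Net pay = $2,266.44 − $793.70 = $1,472.74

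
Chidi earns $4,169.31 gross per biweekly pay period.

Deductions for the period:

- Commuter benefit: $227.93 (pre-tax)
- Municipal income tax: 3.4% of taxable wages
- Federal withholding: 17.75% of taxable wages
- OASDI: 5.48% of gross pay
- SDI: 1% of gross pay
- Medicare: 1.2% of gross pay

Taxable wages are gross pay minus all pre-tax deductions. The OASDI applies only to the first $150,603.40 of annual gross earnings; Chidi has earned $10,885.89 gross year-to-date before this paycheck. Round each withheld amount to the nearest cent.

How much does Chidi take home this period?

Commuter benefit: $227.93
Taxable wages = $4,169.31 − $227.93 = $3,941.38
Federal withholding: $3,941.38 × 0.1775 = $699.59
Municipal income tax: $3,941.38 × 0.034 = $134.01
Medicare: $4,169.31 × 0.012 = $50.03
OASDI: cap not yet reached, full $4,169.31 is subject → $4,169.31 × 0.0548 = $228.48
SDI: $4,169.31 × 0.01 = $41.69
Total deductions = $227.93 + $699.59 + $134.01 + $50.03 + $228.48 + $41.69 = $1,381.73
Net pay = $4,169.31 − $1,381.73 = $2,787.58

$2,787.58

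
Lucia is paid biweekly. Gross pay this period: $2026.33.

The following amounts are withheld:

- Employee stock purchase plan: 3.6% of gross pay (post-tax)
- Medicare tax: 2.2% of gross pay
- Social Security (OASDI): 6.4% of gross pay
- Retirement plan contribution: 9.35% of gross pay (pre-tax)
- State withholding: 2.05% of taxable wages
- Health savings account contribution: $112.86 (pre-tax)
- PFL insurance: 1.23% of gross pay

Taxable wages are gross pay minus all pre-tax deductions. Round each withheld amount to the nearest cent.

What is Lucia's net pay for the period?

Retirement plan contribution: $2026.33 × 0.0935 = $189.46
Health savings account contribution: $112.86
Pre-tax total = $189.46 + $112.86 = $302.32
Taxable wages = $2026.33 − $302.32 = $1724.01
State withholding: $1724.01 × 0.0205 = $35.34
PFL insurance: $2026.33 × 0.0123 = $24.92
Social Security (OASDI): $2026.33 × 0.064 = $129.69
Medicare tax: $2026.33 × 0.022 = $44.58
Employee stock purchase plan: $2026.33 × 0.036 = $72.95
Total deductions = $189.46 + $112.86 + $35.34 + $24.92 + $129.69 + $44.58 + $72.95 = $609.80
Net pay = $2026.33 − $609.80 = $1416.53

$1416.53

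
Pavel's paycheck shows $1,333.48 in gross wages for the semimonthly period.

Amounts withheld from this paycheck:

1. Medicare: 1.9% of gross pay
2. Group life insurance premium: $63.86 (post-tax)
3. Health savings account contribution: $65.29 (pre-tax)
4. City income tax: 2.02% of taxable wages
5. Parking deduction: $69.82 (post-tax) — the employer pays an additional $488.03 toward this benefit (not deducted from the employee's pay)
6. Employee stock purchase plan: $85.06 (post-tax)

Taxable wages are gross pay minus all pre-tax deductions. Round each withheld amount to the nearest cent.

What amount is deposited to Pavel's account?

Health savings account contribution: $65.29
Taxable wages = $1,333.48 − $65.29 = $1,268.19
City income tax: $1,268.19 × 0.0202 = $25.62
Medicare: $1,333.48 × 0.019 = $25.34
Employee stock purchase plan: $85.06
Group life insurance premium: $63.86
Parking deduction: $69.82
(Employer's $488.03 toward parking deduction is not withheld from the employee.)
Total deductions = $65.29 + $25.62 + $25.34 + $85.06 + $63.86 + $69.82 = $334.99
Net pay = $1,333.48 − $334.99 = $998.49

$998.49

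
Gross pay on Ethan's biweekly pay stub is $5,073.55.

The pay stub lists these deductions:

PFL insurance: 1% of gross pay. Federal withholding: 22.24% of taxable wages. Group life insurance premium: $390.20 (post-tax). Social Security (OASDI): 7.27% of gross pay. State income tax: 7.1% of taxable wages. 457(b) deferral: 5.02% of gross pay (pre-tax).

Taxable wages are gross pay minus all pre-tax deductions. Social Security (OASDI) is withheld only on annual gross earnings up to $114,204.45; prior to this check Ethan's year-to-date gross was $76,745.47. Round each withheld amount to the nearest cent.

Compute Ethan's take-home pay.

$2,595.22

457(b) deferral: $5,073.55 × 0.0502 = $254.69
Taxable wages = $5,073.55 − $254.69 = $4,818.86
Federal withholding: $4,818.86 × 0.2224 = $1,071.71
State income tax: $4,818.86 × 0.071 = $342.14
Social Security (OASDI): cap not yet reached, full $5,073.55 is subject → $5,073.55 × 0.0727 = $368.85
PFL insurance: $5,073.55 × 0.01 = $50.74
Group life insurance premium: $390.20
Total deductions = $254.69 + $1,071.71 + $342.14 + $368.85 + $50.74 + $390.20 = $2,478.33
Net pay = $5,073.55 − $2,478.33 = $2,595.22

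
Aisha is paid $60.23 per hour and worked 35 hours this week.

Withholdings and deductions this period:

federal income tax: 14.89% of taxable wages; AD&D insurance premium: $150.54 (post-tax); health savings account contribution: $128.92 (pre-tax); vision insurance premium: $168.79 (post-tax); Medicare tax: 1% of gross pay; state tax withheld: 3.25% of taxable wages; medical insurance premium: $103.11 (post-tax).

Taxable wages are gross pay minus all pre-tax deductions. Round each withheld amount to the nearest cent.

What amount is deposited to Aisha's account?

$1,176.60

Gross pay: 35 × $60.23 = $2,108.05
Health savings account contribution: $128.92
Taxable wages = $2,108.05 − $128.92 = $1,979.13
Federal income tax: $1,979.13 × 0.1489 = $294.69
State tax withheld: $1,979.13 × 0.0325 = $64.32
Medicare tax: $2,108.05 × 0.01 = $21.08
AD&D insurance premium: $150.54
Medical insurance premium: $103.11
Vision insurance premium: $168.79
Total deductions = $128.92 + $294.69 + $64.32 + $21.08 + $150.54 + $103.11 + $168.79 = $931.45
Net pay = $2,108.05 − $931.45 = $1,176.60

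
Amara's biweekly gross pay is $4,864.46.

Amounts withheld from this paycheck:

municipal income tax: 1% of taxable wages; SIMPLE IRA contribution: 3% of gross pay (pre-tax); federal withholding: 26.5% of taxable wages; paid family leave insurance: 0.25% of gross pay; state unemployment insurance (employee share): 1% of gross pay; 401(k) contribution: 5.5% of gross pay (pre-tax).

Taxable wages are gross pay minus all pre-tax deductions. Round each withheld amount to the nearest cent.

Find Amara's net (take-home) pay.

SIMPLE IRA contribution: $4,864.46 × 0.03 = $145.93
401(k) contribution: $4,864.46 × 0.055 = $267.55
Pre-tax total = $145.93 + $267.55 = $413.48
Taxable wages = $4,864.46 − $413.48 = $4,450.98
Municipal income tax: $4,450.98 × 0.01 = $44.51
Federal withholding: $4,450.98 × 0.265 = $1,179.51
State unemployment insurance (employee share): $4,864.46 × 0.01 = $48.64
Paid family leave insurance: $4,864.46 × 0.0025 = $12.16
Total deductions = $145.93 + $267.55 + $44.51 + $1,179.51 + $48.64 + $12.16 = $1,698.30
Net pay = $4,864.46 − $1,698.30 = $3,166.16

$3,166.16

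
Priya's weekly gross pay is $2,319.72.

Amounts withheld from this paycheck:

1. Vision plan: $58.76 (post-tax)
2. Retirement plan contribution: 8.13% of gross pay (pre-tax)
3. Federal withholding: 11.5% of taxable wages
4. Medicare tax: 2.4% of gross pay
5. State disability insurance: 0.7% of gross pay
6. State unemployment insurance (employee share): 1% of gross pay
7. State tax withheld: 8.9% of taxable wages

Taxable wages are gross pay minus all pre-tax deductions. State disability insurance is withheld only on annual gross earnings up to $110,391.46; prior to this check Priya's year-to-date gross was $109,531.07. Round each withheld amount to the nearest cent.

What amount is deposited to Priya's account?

$1,552.73

Retirement plan contribution: $2,319.72 × 0.0813 = $188.59
Taxable wages = $2,319.72 − $188.59 = $2,131.13
State tax withheld: $2,131.13 × 0.089 = $189.67
Federal withholding: $2,131.13 × 0.115 = $245.08
State unemployment insurance (employee share): $2,319.72 × 0.01 = $23.20
State disability insurance: only $110,391.46 − $109,531.07 = $860.39 of this check is subject → $860.39 × 0.007 = $6.02
Medicare tax: $2,319.72 × 0.024 = $55.67
Vision plan: $58.76
Total deductions = $188.59 + $189.67 + $245.08 + $23.20 + $6.02 + $55.67 + $58.76 = $766.99
Net pay = $2,319.72 − $766.99 = $1,552.73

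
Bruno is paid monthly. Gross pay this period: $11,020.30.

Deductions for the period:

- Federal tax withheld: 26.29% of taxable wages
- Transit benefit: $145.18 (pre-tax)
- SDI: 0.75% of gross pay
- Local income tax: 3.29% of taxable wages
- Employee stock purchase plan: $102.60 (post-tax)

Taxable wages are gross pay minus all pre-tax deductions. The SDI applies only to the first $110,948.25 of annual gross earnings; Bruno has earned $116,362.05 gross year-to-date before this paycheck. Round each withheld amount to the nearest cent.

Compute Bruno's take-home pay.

$7,555.66

Transit benefit: $145.18
Taxable wages = $11,020.30 − $145.18 = $10,875.12
Local income tax: $10,875.12 × 0.0329 = $357.79
Federal tax withheld: $10,875.12 × 0.2629 = $2,859.07
SDI: annual cap $110,948.25 already reached (YTD $116,362.05), so $0.00
Employee stock purchase plan: $102.60
Total deductions = $145.18 + $357.79 + $2,859.07 + $0.00 + $102.60 = $3,464.64
Net pay = $11,020.30 − $3,464.64 = $7,555.66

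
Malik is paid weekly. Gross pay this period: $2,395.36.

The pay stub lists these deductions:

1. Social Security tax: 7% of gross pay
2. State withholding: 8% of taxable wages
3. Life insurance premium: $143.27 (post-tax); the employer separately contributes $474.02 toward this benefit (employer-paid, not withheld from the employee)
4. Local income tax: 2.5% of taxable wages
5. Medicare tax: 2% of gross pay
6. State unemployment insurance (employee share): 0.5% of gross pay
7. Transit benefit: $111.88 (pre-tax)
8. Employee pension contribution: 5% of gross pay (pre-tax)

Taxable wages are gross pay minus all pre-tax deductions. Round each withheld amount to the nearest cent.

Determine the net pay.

$1,565.68

Transit benefit: $111.88
Employee pension contribution: $2,395.36 × 0.05 = $119.77
Pre-tax total = $111.88 + $119.77 = $231.65
Taxable wages = $2,395.36 − $231.65 = $2,163.71
State withholding: $2,163.71 × 0.08 = $173.10
Local income tax: $2,163.71 × 0.025 = $54.09
Social Security tax: $2,395.36 × 0.07 = $167.68
State unemployment insurance (employee share): $2,395.36 × 0.005 = $11.98
Medicare tax: $2,395.36 × 0.02 = $47.91
Life insurance premium: $143.27
(Employer's $474.02 toward life insurance premium is not withheld from the employee.)
Total deductions = $111.88 + $119.77 + $173.10 + $54.09 + $167.68 + $11.98 + $47.91 + $143.27 = $829.68
Net pay = $2,395.36 − $829.68 = $1,565.68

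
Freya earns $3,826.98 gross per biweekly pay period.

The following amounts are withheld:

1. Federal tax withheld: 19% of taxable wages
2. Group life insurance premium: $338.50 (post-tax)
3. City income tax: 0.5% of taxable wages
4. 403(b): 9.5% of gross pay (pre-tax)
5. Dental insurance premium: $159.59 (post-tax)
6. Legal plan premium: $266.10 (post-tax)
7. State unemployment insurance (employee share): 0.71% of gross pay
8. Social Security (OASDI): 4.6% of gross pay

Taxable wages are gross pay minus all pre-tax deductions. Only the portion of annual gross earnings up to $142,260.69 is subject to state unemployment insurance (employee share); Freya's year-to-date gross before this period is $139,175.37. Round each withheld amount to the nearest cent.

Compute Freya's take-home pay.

$1,825.91

403(b): $3,826.98 × 0.095 = $363.56
Taxable wages = $3,826.98 − $363.56 = $3,463.42
Federal tax withheld: $3,463.42 × 0.19 = $658.05
City income tax: $3,463.42 × 0.005 = $17.32
State unemployment insurance (employee share): only $142,260.69 − $139,175.37 = $3,085.32 of this check is subject → $3,085.32 × 0.0071 = $21.91
Social Security (OASDI): $3,826.98 × 0.046 = $176.04
Legal plan premium: $266.10
Group life insurance premium: $338.50
Dental insurance premium: $159.59
Total deductions = $363.56 + $658.05 + $17.32 + $21.91 + $176.04 + $266.10 + $338.50 + $159.59 = $2,001.07
Net pay = $3,826.98 − $2,001.07 = $1,825.91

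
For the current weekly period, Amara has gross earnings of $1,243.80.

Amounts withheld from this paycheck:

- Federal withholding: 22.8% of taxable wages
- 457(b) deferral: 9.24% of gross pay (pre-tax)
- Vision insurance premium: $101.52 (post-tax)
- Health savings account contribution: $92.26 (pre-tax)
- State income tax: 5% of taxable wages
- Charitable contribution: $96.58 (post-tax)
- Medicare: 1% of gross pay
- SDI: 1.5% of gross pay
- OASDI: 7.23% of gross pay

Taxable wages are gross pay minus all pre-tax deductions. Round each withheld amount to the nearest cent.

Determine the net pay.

$429.30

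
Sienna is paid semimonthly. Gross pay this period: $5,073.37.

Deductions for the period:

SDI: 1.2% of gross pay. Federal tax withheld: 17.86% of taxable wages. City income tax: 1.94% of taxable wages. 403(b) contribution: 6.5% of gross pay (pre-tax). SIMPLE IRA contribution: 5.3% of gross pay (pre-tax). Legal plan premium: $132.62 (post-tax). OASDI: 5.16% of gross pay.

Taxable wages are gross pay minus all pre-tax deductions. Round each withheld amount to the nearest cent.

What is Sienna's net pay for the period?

403(b) contribution: $5,073.37 × 0.065 = $329.77
SIMPLE IRA contribution: $5,073.37 × 0.053 = $268.89
Pre-tax total = $329.77 + $268.89 = $598.66
Taxable wages = $5,073.37 − $598.66 = $4,474.71
Federal tax withheld: $4,474.71 × 0.1786 = $799.18
City income tax: $4,474.71 × 0.0194 = $86.81
SDI: $5,073.37 × 0.012 = $60.88
OASDI: $5,073.37 × 0.0516 = $261.79
Legal plan premium: $132.62
Total deductions = $329.77 + $268.89 + $799.18 + $86.81 + $60.88 + $261.79 + $132.62 = $1,939.94
Net pay = $5,073.37 − $1,939.94 = $3,133.43

$3,133.43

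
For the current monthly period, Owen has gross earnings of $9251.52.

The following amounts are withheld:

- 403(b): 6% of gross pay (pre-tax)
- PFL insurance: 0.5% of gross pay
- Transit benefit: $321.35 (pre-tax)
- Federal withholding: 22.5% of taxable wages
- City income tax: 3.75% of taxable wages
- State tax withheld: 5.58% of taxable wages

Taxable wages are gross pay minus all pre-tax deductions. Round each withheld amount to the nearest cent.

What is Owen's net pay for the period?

$5663.03

Transit benefit: $321.35
403(b): $9251.52 × 0.06 = $555.09
Pre-tax total = $321.35 + $555.09 = $876.44
Taxable wages = $9251.52 − $876.44 = $8375.08
City income tax: $8375.08 × 0.0375 = $314.07
Federal withholding: $8375.08 × 0.225 = $1884.39
State tax withheld: $8375.08 × 0.0558 = $467.33
PFL insurance: $9251.52 × 0.005 = $46.26
Total deductions = $321.35 + $555.09 + $314.07 + $1884.39 + $467.33 + $46.26 = $3588.49
Net pay = $9251.52 − $3588.49 = $5663.03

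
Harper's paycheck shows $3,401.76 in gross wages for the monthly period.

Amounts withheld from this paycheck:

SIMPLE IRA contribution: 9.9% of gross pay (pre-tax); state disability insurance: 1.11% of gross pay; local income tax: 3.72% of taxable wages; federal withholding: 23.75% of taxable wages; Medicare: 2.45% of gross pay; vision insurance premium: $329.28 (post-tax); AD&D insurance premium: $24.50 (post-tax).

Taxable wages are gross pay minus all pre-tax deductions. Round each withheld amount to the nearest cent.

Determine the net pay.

$1,748.15

SIMPLE IRA contribution: $3,401.76 × 0.099 = $336.77
Taxable wages = $3,401.76 − $336.77 = $3,064.99
Local income tax: $3,064.99 × 0.0372 = $114.02
Federal withholding: $3,064.99 × 0.2375 = $727.94
Medicare: $3,401.76 × 0.0245 = $83.34
State disability insurance: $3,401.76 × 0.0111 = $37.76
Vision insurance premium: $329.28
AD&D insurance premium: $24.50
Total deductions = $336.77 + $114.02 + $727.94 + $83.34 + $37.76 + $329.28 + $24.50 = $1,653.61
Net pay = $3,401.76 − $1,653.61 = $1,748.15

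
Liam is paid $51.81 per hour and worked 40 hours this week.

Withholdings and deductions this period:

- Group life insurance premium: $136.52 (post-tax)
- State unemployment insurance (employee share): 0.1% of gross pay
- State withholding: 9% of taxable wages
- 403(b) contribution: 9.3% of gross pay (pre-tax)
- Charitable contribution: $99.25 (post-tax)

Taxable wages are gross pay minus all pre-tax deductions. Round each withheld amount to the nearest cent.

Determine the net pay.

$1,472.66

Gross pay: 40 × $51.81 = $2,072.40
403(b) contribution: $2,072.40 × 0.093 = $192.73
Taxable wages = $2,072.40 − $192.73 = $1,879.67
State withholding: $1,879.67 × 0.09 = $169.17
State unemployment insurance (employee share): $2,072.40 × 0.001 = $2.07
Group life insurance premium: $136.52
Charitable contribution: $99.25
Total deductions = $192.73 + $169.17 + $2.07 + $136.52 + $99.25 = $599.74
Net pay = $2,072.40 − $599.74 = $1,472.66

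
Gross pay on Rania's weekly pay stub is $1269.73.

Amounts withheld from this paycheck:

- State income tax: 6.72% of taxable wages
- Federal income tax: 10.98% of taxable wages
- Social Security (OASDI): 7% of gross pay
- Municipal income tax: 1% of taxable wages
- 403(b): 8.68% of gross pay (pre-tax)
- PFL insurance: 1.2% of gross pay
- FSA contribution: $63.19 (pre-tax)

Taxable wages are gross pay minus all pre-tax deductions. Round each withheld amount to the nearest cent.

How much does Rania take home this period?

403(b): $1269.73 × 0.0868 = $110.21
FSA contribution: $63.19
Pre-tax total = $110.21 + $63.19 = $173.40
Taxable wages = $1269.73 − $173.40 = $1096.33
Federal income tax: $1096.33 × 0.1098 = $120.38
State income tax: $1096.33 × 0.0672 = $73.67
Municipal income tax: $1096.33 × 0.01 = $10.96
Social Security (OASDI): $1269.73 × 0.07 = $88.88
PFL insurance: $1269.73 × 0.012 = $15.24
Total deductions = $110.21 + $63.19 + $120.38 + $73.67 + $10.96 + $88.88 + $15.24 = $482.53
Net pay = $1269.73 − $482.53 = $787.20

$787.20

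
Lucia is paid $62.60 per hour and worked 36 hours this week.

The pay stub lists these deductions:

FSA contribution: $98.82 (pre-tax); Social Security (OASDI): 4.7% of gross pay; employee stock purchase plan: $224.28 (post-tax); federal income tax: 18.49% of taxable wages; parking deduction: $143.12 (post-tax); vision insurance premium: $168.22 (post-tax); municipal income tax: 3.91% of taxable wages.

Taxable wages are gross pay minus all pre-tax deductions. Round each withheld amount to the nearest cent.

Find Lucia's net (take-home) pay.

Gross pay: 36 × $62.60 = $2,253.60
FSA contribution: $98.82
Taxable wages = $2,253.60 − $98.82 = $2,154.78
Federal income tax: $2,154.78 × 0.1849 = $398.42
Municipal income tax: $2,154.78 × 0.0391 = $84.25
Social Security (OASDI): $2,253.60 × 0.047 = $105.92
Employee stock purchase plan: $224.28
Parking deduction: $143.12
Vision insurance premium: $168.22
Total deductions = $98.82 + $398.42 + $84.25 + $105.92 + $224.28 + $143.12 + $168.22 = $1,223.03
Net pay = $2,253.60 − $1,223.03 = $1,030.57

$1,030.57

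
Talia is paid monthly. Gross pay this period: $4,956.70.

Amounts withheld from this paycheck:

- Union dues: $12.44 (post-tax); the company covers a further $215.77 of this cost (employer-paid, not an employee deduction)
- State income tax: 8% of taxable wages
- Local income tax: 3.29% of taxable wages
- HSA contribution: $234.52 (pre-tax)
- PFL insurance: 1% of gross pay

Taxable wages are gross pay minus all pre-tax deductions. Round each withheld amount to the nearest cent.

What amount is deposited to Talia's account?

$4,127.04

HSA contribution: $234.52
Taxable wages = $4,956.70 − $234.52 = $4,722.18
State income tax: $4,722.18 × 0.08 = $377.77
Local income tax: $4,722.18 × 0.0329 = $155.36
PFL insurance: $4,956.70 × 0.01 = $49.57
Union dues: $12.44
(Employer's $215.77 toward union dues is not withheld from the employee.)
Total deductions = $234.52 + $377.77 + $155.36 + $49.57 + $12.44 = $829.66
Net pay = $4,956.70 − $829.66 = $4,127.04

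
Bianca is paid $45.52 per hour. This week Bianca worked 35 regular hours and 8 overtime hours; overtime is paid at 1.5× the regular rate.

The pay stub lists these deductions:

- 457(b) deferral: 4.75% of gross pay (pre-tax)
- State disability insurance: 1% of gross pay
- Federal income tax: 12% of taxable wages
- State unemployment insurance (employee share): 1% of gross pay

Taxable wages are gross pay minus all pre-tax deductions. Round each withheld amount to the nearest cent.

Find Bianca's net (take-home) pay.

$1,750.50

Regular pay: 35 × $45.52 = $1,593.20
Overtime pay: 8 × $45.52 × 1.5 = $546.24
Gross pay = $1,593.20 + $546.24 = $2,139.44
457(b) deferral: $2,139.44 × 0.0475 = $101.62
Taxable wages = $2,139.44 − $101.62 = $2,037.82
Federal income tax: $2,037.82 × 0.12 = $244.54
State unemployment insurance (employee share): $2,139.44 × 0.01 = $21.39
State disability insurance: $2,139.44 × 0.01 = $21.39
Total deductions = $101.62 + $244.54 + $21.39 + $21.39 = $388.94
Net pay = $2,139.44 − $388.94 = $1,750.50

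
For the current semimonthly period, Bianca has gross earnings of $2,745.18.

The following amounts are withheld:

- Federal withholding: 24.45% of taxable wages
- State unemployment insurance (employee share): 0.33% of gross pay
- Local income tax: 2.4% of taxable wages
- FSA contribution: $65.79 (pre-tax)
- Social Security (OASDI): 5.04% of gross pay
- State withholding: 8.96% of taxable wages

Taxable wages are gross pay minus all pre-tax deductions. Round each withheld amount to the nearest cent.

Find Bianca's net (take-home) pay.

FSA contribution: $65.79
Taxable wages = $2,745.18 − $65.79 = $2,679.39
State withholding: $2,679.39 × 0.0896 = $240.07
Local income tax: $2,679.39 × 0.024 = $64.31
Federal withholding: $2,679.39 × 0.2445 = $655.11
Social Security (OASDI): $2,745.18 × 0.0504 = $138.36
State unemployment insurance (employee share): $2,745.18 × 0.0033 = $9.06
Total deductions = $65.79 + $240.07 + $64.31 + $655.11 + $138.36 + $9.06 = $1,172.70
Net pay = $2,745.18 − $1,172.70 = $1,572.48

$1,572.48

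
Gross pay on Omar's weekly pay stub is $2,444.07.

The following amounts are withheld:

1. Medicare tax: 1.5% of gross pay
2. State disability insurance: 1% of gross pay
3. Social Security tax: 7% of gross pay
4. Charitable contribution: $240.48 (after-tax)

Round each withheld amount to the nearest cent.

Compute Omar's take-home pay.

$1,971.41

Medicare tax: $2,444.07 × 0.015 = $36.66
State disability insurance: $2,444.07 × 0.01 = $24.44
Social Security tax: $2,444.07 × 0.07 = $171.08
Charitable contribution: $240.48
Total deductions = $36.66 + $24.44 + $171.08 + $240.48 = $472.66
Net pay = $2,444.07 − $472.66 = $1,971.41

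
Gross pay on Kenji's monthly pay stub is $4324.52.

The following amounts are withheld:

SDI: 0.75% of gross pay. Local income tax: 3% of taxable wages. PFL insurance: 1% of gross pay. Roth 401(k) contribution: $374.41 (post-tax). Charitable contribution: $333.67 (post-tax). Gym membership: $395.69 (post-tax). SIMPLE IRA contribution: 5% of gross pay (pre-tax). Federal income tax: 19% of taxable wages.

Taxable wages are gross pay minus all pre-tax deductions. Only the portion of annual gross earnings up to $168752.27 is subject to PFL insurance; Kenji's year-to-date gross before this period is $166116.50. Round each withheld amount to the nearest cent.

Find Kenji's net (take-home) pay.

SIMPLE IRA contribution: $4324.52 × 0.05 = $216.23
Taxable wages = $4324.52 − $216.23 = $4108.29
Local income tax: $4108.29 × 0.03 = $123.25
Federal income tax: $4108.29 × 0.19 = $780.58
SDI: $4324.52 × 0.0075 = $32.43
PFL insurance: only $168752.27 − $166116.50 = $2635.77 of this check is subject → $2635.77 × 0.01 = $26.36
Gym membership: $395.69
Charitable contribution: $333.67
Roth 401(k) contribution: $374.41
Total deductions = $216.23 + $123.25 + $780.58 + $32.43 + $26.36 + $395.69 + $333.67 + $374.41 = $2282.62
Net pay = $4324.52 − $2282.62 = $2041.90

$2041.90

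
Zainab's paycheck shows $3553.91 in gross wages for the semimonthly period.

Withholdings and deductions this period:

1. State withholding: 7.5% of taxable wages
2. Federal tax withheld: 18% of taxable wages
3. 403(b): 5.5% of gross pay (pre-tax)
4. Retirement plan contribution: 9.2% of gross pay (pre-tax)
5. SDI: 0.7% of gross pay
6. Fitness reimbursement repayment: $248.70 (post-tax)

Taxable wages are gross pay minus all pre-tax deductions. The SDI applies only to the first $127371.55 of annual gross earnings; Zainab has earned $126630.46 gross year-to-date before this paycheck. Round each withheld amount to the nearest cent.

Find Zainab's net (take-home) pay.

$2004.56

403(b): $3553.91 × 0.055 = $195.47
Retirement plan contribution: $3553.91 × 0.092 = $326.96
Pre-tax total = $195.47 + $326.96 = $522.43
Taxable wages = $3553.91 − $522.43 = $3031.48
State withholding: $3031.48 × 0.075 = $227.36
Federal tax withheld: $3031.48 × 0.18 = $545.67
SDI: only $127371.55 − $126630.46 = $741.09 of this check is subject → $741.09 × 0.007 = $5.19
Fitness reimbursement repayment: $248.70
Total deductions = $195.47 + $326.96 + $227.36 + $545.67 + $5.19 + $248.70 = $1549.35
Net pay = $3553.91 − $1549.35 = $2004.56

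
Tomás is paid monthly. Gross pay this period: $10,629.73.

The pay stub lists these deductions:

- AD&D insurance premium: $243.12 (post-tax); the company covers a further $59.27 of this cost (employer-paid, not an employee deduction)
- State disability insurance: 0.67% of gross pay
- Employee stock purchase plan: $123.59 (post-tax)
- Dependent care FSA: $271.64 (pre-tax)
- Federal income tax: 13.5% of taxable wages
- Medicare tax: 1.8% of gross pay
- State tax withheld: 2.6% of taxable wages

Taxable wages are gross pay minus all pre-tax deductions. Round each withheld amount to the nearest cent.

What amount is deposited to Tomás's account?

$8,061.17

Dependent care FSA: $271.64
Taxable wages = $10,629.73 − $271.64 = $10,358.09
Federal income tax: $10,358.09 × 0.135 = $1,398.34
State tax withheld: $10,358.09 × 0.026 = $269.31
State disability insurance: $10,629.73 × 0.0067 = $71.22
Medicare tax: $10,629.73 × 0.018 = $191.34
AD&D insurance premium: $243.12
Employee stock purchase plan: $123.59
(Employer's $59.27 toward AD&D insurance premium is not withheld from the employee.)
Total deductions = $271.64 + $1,398.34 + $269.31 + $71.22 + $191.34 + $243.12 + $123.59 = $2,568.56
Net pay = $10,629.73 − $2,568.56 = $8,061.17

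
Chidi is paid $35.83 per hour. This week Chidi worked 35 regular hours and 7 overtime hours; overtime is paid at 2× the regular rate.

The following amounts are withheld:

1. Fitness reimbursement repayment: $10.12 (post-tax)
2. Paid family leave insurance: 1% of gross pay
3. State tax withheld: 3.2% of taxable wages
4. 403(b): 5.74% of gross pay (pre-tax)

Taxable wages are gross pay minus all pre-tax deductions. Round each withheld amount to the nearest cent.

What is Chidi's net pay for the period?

$1,574.25

Regular pay: 35 × $35.83 = $1,254.05
Overtime pay: 7 × $35.83 × 2 = $501.62
Gross pay = $1,254.05 + $501.62 = $1,755.67
403(b): $1,755.67 × 0.0574 = $100.78
Taxable wages = $1,755.67 − $100.78 = $1,654.89
State tax withheld: $1,654.89 × 0.032 = $52.96
Paid family leave insurance: $1,755.67 × 0.01 = $17.56
Fitness reimbursement repayment: $10.12
Total deductions = $100.78 + $52.96 + $17.56 + $10.12 = $181.42
Net pay = $1,755.67 − $181.42 = $1,574.25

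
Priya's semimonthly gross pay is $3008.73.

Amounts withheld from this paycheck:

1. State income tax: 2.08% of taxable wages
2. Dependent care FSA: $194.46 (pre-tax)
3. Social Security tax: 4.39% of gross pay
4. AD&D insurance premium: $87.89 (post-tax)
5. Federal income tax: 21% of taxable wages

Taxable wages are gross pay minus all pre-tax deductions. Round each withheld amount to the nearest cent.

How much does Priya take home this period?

Dependent care FSA: $194.46
Taxable wages = $3008.73 − $194.46 = $2814.27
State income tax: $2814.27 × 0.0208 = $58.54
Federal income tax: $2814.27 × 0.21 = $591.00
Social Security tax: $3008.73 × 0.0439 = $132.08
AD&D insurance premium: $87.89
Total deductions = $194.46 + $58.54 + $591.00 + $132.08 + $87.89 = $1063.97
Net pay = $3008.73 − $1063.97 = $1944.76

$1944.76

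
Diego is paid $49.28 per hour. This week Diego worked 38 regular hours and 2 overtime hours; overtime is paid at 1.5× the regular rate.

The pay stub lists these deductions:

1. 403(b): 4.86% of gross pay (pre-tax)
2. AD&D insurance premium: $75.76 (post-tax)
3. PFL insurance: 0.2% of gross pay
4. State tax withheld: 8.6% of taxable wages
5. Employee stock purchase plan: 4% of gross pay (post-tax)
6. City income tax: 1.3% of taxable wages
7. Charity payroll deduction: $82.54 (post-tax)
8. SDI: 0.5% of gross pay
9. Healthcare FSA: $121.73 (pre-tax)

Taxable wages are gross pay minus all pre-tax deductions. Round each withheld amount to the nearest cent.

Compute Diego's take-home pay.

Regular pay: 38 × $49.28 = $1,872.64
Overtime pay: 2 × $49.28 × 1.5 = $147.84
Gross pay = $1,872.64 + $147.84 = $2,020.48
Healthcare FSA: $121.73
403(b): $2,020.48 × 0.0486 = $98.20
Pre-tax total = $121.73 + $98.20 = $219.93
Taxable wages = $2,020.48 − $219.93 = $1,800.55
City income tax: $1,800.55 × 0.013 = $23.41
State tax withheld: $1,800.55 × 0.086 = $154.85
SDI: $2,020.48 × 0.005 = $10.10
PFL insurance: $2,020.48 × 0.002 = $4.04
AD&D insurance premium: $75.76
Charity payroll deduction: $82.54
Employee stock purchase plan: $2,020.48 × 0.04 = $80.82
Total deductions = $121.73 + $98.20 + $23.41 + $154.85 + $10.10 + $4.04 + $75.76 + $82.54 + $80.82 = $651.45
Net pay = $2,020.48 − $651.45 = $1,369.03

$1,369.03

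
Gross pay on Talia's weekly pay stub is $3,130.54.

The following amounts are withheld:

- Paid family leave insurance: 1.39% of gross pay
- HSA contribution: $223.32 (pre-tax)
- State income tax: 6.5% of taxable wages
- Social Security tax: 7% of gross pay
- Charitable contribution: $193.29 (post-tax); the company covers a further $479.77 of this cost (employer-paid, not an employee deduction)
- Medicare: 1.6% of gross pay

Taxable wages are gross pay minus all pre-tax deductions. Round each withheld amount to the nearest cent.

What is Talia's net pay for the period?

HSA contribution: $223.32
Taxable wages = $3,130.54 − $223.32 = $2,907.22
State income tax: $2,907.22 × 0.065 = $188.97
Paid family leave insurance: $3,130.54 × 0.0139 = $43.51
Social Security tax: $3,130.54 × 0.07 = $219.14
Medicare: $3,130.54 × 0.016 = $50.09
Charitable contribution: $193.29
(Employer's $479.77 toward charitable contribution is not withheld from the employee.)
Total deductions = $223.32 + $188.97 + $43.51 + $219.14 + $50.09 + $193.29 = $918.32
Net pay = $3,130.54 − $918.32 = $2,212.22

$2,212.22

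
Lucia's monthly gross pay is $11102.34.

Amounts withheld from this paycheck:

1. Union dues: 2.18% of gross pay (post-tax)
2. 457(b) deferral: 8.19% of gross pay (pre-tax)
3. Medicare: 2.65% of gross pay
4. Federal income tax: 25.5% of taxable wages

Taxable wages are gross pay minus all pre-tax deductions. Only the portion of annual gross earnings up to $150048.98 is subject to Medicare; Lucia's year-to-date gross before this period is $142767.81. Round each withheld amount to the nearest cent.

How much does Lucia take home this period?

457(b) deferral: $11102.34 × 0.0819 = $909.28
Taxable wages = $11102.34 − $909.28 = $10193.06
Federal income tax: $10193.06 × 0.255 = $2599.23
Medicare: only $150048.98 − $142767.81 = $7281.17 of this check is subject → $7281.17 × 0.0265 = $192.95
Union dues: $11102.34 × 0.0218 = $242.03
Total deductions = $909.28 + $2599.23 + $192.95 + $242.03 = $3943.49
Net pay = $11102.34 − $3943.49 = $7158.85

$7158.85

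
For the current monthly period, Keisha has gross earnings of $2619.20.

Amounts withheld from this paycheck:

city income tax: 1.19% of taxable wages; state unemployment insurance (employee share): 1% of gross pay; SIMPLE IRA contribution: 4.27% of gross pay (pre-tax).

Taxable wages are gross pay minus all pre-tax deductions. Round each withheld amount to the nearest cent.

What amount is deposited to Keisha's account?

$2451.33

SIMPLE IRA contribution: $2619.20 × 0.0427 = $111.84
Taxable wages = $2619.20 − $111.84 = $2507.36
City income tax: $2507.36 × 0.0119 = $29.84
State unemployment insurance (employee share): $2619.20 × 0.01 = $26.19
Total deductions = $111.84 + $29.84 + $26.19 = $167.87
Net pay = $2619.20 − $167.87 = $2451.33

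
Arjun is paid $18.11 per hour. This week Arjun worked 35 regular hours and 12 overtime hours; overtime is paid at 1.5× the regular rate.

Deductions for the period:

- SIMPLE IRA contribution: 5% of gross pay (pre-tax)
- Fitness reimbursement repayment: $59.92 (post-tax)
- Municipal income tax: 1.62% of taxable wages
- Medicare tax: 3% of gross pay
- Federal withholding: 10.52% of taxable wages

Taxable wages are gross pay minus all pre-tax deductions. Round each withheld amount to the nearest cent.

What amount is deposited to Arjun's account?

Regular pay: 35 × $18.11 = $633.85
Overtime pay: 12 × $18.11 × 1.5 = $325.98
Gross pay = $633.85 + $325.98 = $959.83
SIMPLE IRA contribution: $959.83 × 0.05 = $47.99
Taxable wages = $959.83 − $47.99 = $911.84
Municipal income tax: $911.84 × 0.0162 = $14.77
Federal withholding: $911.84 × 0.1052 = $95.93
Medicare tax: $959.83 × 0.03 = $28.79
Fitness reimbursement repayment: $59.92
Total deductions = $47.99 + $14.77 + $95.93 + $28.79 + $59.92 = $247.40
Net pay = $959.83 − $247.40 = $712.43

$712.43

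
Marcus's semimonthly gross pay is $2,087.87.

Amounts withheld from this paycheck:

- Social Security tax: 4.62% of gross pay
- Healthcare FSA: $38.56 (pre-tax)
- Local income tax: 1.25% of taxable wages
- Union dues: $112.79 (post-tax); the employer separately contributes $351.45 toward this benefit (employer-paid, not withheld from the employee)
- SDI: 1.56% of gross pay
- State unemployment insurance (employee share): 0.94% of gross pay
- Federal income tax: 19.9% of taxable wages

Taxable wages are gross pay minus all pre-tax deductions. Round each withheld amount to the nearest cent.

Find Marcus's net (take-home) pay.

$1,354.43

Healthcare FSA: $38.56
Taxable wages = $2,087.87 − $38.56 = $2,049.31
Federal income tax: $2,049.31 × 0.199 = $407.81
Local income tax: $2,049.31 × 0.0125 = $25.62
State unemployment insurance (employee share): $2,087.87 × 0.0094 = $19.63
SDI: $2,087.87 × 0.0156 = $32.57
Social Security tax: $2,087.87 × 0.0462 = $96.46
Union dues: $112.79
(Employer's $351.45 toward union dues is not withheld from the employee.)
Total deductions = $38.56 + $407.81 + $25.62 + $19.63 + $32.57 + $96.46 + $112.79 = $733.44
Net pay = $2,087.87 − $733.44 = $1,354.43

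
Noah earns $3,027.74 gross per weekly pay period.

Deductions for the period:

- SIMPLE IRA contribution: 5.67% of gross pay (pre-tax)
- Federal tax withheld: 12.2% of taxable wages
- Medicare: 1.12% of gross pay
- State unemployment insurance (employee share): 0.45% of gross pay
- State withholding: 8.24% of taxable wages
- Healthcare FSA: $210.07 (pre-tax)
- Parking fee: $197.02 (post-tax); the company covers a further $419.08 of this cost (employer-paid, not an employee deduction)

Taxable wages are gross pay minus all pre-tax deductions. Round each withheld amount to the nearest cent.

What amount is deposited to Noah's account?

SIMPLE IRA contribution: $3,027.74 × 0.0567 = $171.67
Healthcare FSA: $210.07
Pre-tax total = $171.67 + $210.07 = $381.74
Taxable wages = $3,027.74 − $381.74 = $2,646.00
State withholding: $2,646.00 × 0.0824 = $218.03
Federal tax withheld: $2,646.00 × 0.122 = $322.81
State unemployment insurance (employee share): $3,027.74 × 0.0045 = $13.62
Medicare: $3,027.74 × 0.0112 = $33.91
Parking fee: $197.02
(Employer's $419.08 toward parking fee is not withheld from the employee.)
Total deductions = $171.67 + $210.07 + $218.03 + $322.81 + $13.62 + $33.91 + $197.02 = $1,167.13
Net pay = $3,027.74 − $1,167.13 = $1,860.61

$1,860.61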